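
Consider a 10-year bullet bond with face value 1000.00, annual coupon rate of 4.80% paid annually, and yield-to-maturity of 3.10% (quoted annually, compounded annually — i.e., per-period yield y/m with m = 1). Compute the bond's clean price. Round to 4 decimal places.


Coupon per period c = face * coupon_rate / m = 48.000000
Periods per year m = 1; per-period yield y/m = 0.031000
Number of cashflows N = 10
Cashflows (t years, CF_t, discount factor 1/(1+y/m)^(m*t), PV):
  t = 1.0000: CF_t = 48.000000, DF = 0.969932, PV = 46.556741
  t = 2.0000: CF_t = 48.000000, DF = 0.940768, PV = 45.156878
  t = 3.0000: CF_t = 48.000000, DF = 0.912481, PV = 43.799106
  t = 4.0000: CF_t = 48.000000, DF = 0.885045, PV = 42.482159
  t = 5.0000: CF_t = 48.000000, DF = 0.858434, PV = 41.204810
  t = 6.0000: CF_t = 48.000000, DF = 0.832622, PV = 39.965868
  t = 7.0000: CF_t = 48.000000, DF = 0.807587, PV = 38.764178
  t = 8.0000: CF_t = 48.000000, DF = 0.783305, PV = 37.598621
  t = 9.0000: CF_t = 48.000000, DF = 0.759752, PV = 36.468109
  t = 10.0000: CF_t = 1048.000000, DF = 0.736908, PV = 772.279719
Price P = sum_t PV_t = 1144.276187

Answer: Price = 1144.2762


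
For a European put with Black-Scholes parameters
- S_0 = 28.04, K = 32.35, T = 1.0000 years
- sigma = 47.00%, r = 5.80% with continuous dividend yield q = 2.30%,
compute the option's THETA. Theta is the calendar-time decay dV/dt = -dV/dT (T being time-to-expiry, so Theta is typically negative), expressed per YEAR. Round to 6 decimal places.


Answer: Theta = -1.680672

Derivation:
d1 = 0.0052511515; d2 = -0.4647488485
phi(d1) = 0.3989367801; exp(-qT) = 0.9772624838; exp(-rT) = 0.9436499474
Theta = -S*exp(-qT)*phi(d1)*sigma/(2*sqrt(T)) + r*K*exp(-rT)*N(-d2) - q*S*exp(-qT)*N(-d1)
N(-d1) = 0.4979051033; N(-d2) = 0.6789443388; sqrt(T) = 1.0000000000
Term 1 = -28.0400 * 0.9772624838 * 0.3989367801 * 0.4700 / (2 * 1.0000000000) = -2.5689826817
Term 2 = 0.0580 * 32.3500 * 0.9436499474 * 0.6789443388 = 1.2021187470
Term 3 = -0.0230 * 28.0400 * 0.9772624838 * 0.4979051033 = -0.3138077391
Theta = -2.5689826817 + (1.2021187470) + (-0.3138077391) = -1.680672


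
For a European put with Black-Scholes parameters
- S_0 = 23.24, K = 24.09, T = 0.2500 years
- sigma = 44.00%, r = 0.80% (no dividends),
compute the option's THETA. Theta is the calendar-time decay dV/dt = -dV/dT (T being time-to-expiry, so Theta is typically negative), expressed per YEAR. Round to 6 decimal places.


Answer: Theta = -3.959237

Derivation:
d1 = -0.0441903847; d2 = -0.2641903847
phi(d1) = 0.3985529452; exp(-qT) = 1.0000000000; exp(-rT) = 0.9980019987
Theta = -S*exp(-qT)*phi(d1)*sigma/(2*sqrt(T)) + r*K*exp(-rT)*N(-d2) - q*S*exp(-qT)*N(-d1)
N(-d1) = 0.5176236768; N(-d2) = 0.6041833901; sqrt(T) = 0.5000000000
Term 1 = -23.2400 * 1.0000000000 * 0.3985529452 * 0.4400 / (2 * 0.5000000000) = -4.0754429964
Term 2 = 0.0080 * 24.0900 * 0.9980019987 * 0.6041833901 = 0.1162055792
Term 3 = 0 (no dividend yield, q = 0)
Theta = -4.0754429964 + (0.1162055792) + (0.0000000000) = -3.959237


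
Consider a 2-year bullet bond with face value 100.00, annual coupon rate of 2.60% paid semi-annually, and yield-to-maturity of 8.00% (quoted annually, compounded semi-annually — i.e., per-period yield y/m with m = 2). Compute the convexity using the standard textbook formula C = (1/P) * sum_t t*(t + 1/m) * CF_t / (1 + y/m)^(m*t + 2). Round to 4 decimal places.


Answer: Convexity = 4.4983

Derivation:
Coupon per period c = face * coupon_rate / m = 1.300000
Periods per year m = 2; per-period yield y/m = 0.040000
Number of cashflows N = 4
Cashflows (t years, CF_t, discount factor 1/(1+y/m)^(m*t), PV):
  t = 0.5000: CF_t = 1.300000, DF = 0.961538, PV = 1.250000
  t = 1.0000: CF_t = 1.300000, DF = 0.924556, PV = 1.201923
  t = 1.5000: CF_t = 1.300000, DF = 0.888996, PV = 1.155695
  t = 2.0000: CF_t = 101.300000, DF = 0.854804, PV = 86.591665
Price P = sum_t PV_t = 90.199283
Convexity numerator sum_t t*(t + 1/m) * CF_t / (1+y/m)^(m*t + 2):
  t = 0.5000: term = 0.577848
  t = 1.0000: term = 1.666868
  t = 1.5000: term = 3.205516
  t = 2.0000: term = 400.294307
Convexity = (1/P) * sum = 405.744539 / 90.199283 = 4.498312


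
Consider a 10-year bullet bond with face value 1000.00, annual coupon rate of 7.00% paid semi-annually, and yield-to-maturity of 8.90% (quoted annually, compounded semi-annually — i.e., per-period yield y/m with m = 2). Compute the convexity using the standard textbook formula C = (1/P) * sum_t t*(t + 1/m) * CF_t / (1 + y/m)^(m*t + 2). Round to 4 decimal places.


Coupon per period c = face * coupon_rate / m = 35.000000
Periods per year m = 2; per-period yield y/m = 0.044500
Number of cashflows N = 20
Cashflows (t years, CF_t, discount factor 1/(1+y/m)^(m*t), PV):
  t = 0.5000: CF_t = 35.000000, DF = 0.957396, PV = 33.508856
  t = 1.0000: CF_t = 35.000000, DF = 0.916607, PV = 32.081241
  t = 1.5000: CF_t = 35.000000, DF = 0.877556, PV = 30.714448
  t = 2.0000: CF_t = 35.000000, DF = 0.840168, PV = 29.405886
  t = 2.5000: CF_t = 35.000000, DF = 0.804374, PV = 28.153074
  t = 3.0000: CF_t = 35.000000, DF = 0.770104, PV = 26.953637
  t = 3.5000: CF_t = 35.000000, DF = 0.737294, PV = 25.805301
  t = 4.0000: CF_t = 35.000000, DF = 0.705883, PV = 24.705889
  t = 4.5000: CF_t = 35.000000, DF = 0.675809, PV = 23.653317
  t = 5.0000: CF_t = 35.000000, DF = 0.647017, PV = 22.645588
  t = 5.5000: CF_t = 35.000000, DF = 0.619451, PV = 21.680793
  t = 6.0000: CF_t = 35.000000, DF = 0.593060, PV = 20.757102
  t = 6.5000: CF_t = 35.000000, DF = 0.567793, PV = 19.872764
  t = 7.0000: CF_t = 35.000000, DF = 0.543603, PV = 19.026102
  t = 7.5000: CF_t = 35.000000, DF = 0.520443, PV = 18.215512
  t = 8.0000: CF_t = 35.000000, DF = 0.498270, PV = 17.439456
  t = 8.5000: CF_t = 35.000000, DF = 0.477042, PV = 16.696463
  t = 9.0000: CF_t = 35.000000, DF = 0.456718, PV = 15.985125
  t = 9.5000: CF_t = 35.000000, DF = 0.437260, PV = 15.304093
  t = 10.0000: CF_t = 1035.000000, DF = 0.418631, PV = 433.282814
Price P = sum_t PV_t = 875.887461
Convexity numerator sum_t t*(t + 1/m) * CF_t / (1+y/m)^(m*t + 2):
  t = 0.5000: term = 15.357224
  t = 1.0000: term = 44.108829
  t = 1.5000: term = 84.459222
  t = 2.0000: term = 134.768186
  t = 2.5000: term = 193.539760
  t = 3.0000: term = 259.411837
  t = 3.5000: term = 331.146433
  t = 4.0000: term = 407.620583
  t = 4.5000: term = 487.817836
  t = 5.0000: term = 570.820296
  t = 5.5000: term = 655.801202
  t = 6.0000: term = 742.017984
  t = 6.5000: term = 828.805790
  t = 7.0000: term = 915.571444
  t = 7.5000: term = 1001.787807
  t = 8.0000: term = 1086.988525
  t = 8.5000: term = 1170.763131
  t = 9.0000: term = 1252.752485
  t = 9.5000: term = 1332.644524
  t = 10.0000: term = 41700.750763
Convexity = (1/P) * sum = 53216.933858 / 875.887461 = 60.757730

Answer: Convexity = 60.7577


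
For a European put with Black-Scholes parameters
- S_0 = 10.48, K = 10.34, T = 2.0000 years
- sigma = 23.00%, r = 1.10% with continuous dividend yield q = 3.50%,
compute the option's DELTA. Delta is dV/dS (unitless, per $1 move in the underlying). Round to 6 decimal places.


d1 = 0.0564111645; d2 = -0.2688579548
phi(d1) = 0.3983080242; exp(-qT) = 0.9323938199; exp(-rT) = 0.9782402351
N(-d1) = 0.4775071315
Delta = -exp(-qT) * N(-d1) = -0.9323938199 * 0.4775071315 = -0.445225

Answer: Delta = -0.445225


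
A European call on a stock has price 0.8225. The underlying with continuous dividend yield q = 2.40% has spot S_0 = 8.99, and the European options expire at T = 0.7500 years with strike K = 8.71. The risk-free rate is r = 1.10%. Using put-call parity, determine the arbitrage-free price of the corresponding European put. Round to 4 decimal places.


Put-call parity: C - P = S_0 * exp(-qT) - K * exp(-rT).
S_0 * exp(-qT) = 8.9900 * 0.98216103 = 8.82962768
K * exp(-rT) = 8.7100 * 0.99178394 = 8.63843810
P = C - S*exp(-qT) + K*exp(-rT)
P = 0.8225 - 8.82962768 + 8.63843810 = 0.6313

Answer: Put price = 0.6313


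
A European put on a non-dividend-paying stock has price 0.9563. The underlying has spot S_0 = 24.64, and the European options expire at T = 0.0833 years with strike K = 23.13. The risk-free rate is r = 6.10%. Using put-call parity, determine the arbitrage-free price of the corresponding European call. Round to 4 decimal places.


Answer: Call price = 2.5835

Derivation:
Put-call parity: C - P = S_0 * exp(-qT) - K * exp(-rT).
S_0 * exp(-qT) = 24.6400 * 1.00000000 = 24.64000000
K * exp(-rT) = 23.1300 * 0.99493159 = 23.01276763
C = P + S*exp(-qT) - K*exp(-rT)
C = 0.9563 + 24.64000000 - 23.01276763 = 2.5835


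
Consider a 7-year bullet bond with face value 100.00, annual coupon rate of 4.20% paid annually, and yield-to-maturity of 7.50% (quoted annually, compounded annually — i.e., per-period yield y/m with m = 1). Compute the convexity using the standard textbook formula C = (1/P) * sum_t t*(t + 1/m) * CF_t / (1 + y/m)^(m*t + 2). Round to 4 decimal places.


Answer: Convexity = 40.3965

Derivation:
Coupon per period c = face * coupon_rate / m = 4.200000
Periods per year m = 1; per-period yield y/m = 0.075000
Number of cashflows N = 7
Cashflows (t years, CF_t, discount factor 1/(1+y/m)^(m*t), PV):
  t = 1.0000: CF_t = 4.200000, DF = 0.930233, PV = 3.906977
  t = 2.0000: CF_t = 4.200000, DF = 0.865333, PV = 3.634397
  t = 3.0000: CF_t = 4.200000, DF = 0.804961, PV = 3.380834
  t = 4.0000: CF_t = 4.200000, DF = 0.748801, PV = 3.144962
  t = 5.0000: CF_t = 4.200000, DF = 0.696559, PV = 2.925546
  t = 6.0000: CF_t = 4.200000, DF = 0.647962, PV = 2.721438
  t = 7.0000: CF_t = 104.200000, DF = 0.602755, PV = 62.807061
Price P = sum_t PV_t = 82.521216
Convexity numerator sum_t t*(t + 1/m) * CF_t / (1+y/m)^(m*t + 2):
  t = 1.0000: term = 6.761669
  t = 2.0000: term = 18.869773
  t = 3.0000: term = 35.106555
  t = 4.0000: term = 54.428768
  t = 5.0000: term = 75.947118
  t = 6.0000: term = 98.907874
  t = 7.0000: term = 3043.543881
Convexity = (1/P) * sum = 3333.565637 / 82.521216 = 40.396468


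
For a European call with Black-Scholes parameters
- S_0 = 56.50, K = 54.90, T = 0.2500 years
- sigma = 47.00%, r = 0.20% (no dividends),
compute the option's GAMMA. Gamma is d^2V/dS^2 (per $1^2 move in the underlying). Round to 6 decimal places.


d1 = 0.2418714453; d2 = 0.0068714453
phi(d1) = 0.3874418790; exp(-qT) = 1.0000000000; exp(-rT) = 0.9995001250
Gamma = exp(-qT) * phi(d1) / (S * sigma * sqrt(T)) = 1.0000000000 * 0.3874418790 / (56.5000 * 0.4700 * 0.5000000000) = 0.029180

Answer: Gamma = 0.029180


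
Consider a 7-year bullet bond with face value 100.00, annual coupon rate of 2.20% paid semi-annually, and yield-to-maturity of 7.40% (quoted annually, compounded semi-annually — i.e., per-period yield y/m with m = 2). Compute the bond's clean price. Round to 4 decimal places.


Coupon per period c = face * coupon_rate / m = 1.100000
Periods per year m = 2; per-period yield y/m = 0.037000
Number of cashflows N = 14
Cashflows (t years, CF_t, discount factor 1/(1+y/m)^(m*t), PV):
  t = 0.5000: CF_t = 1.100000, DF = 0.964320, PV = 1.060752
  t = 1.0000: CF_t = 1.100000, DF = 0.929913, PV = 1.022905
  t = 1.5000: CF_t = 1.100000, DF = 0.896734, PV = 0.986408
  t = 2.0000: CF_t = 1.100000, DF = 0.864739, PV = 0.951213
  t = 2.5000: CF_t = 1.100000, DF = 0.833885, PV = 0.917274
  t = 3.0000: CF_t = 1.100000, DF = 0.804132, PV = 0.884545
  t = 3.5000: CF_t = 1.100000, DF = 0.775441, PV = 0.852985
  t = 4.0000: CF_t = 1.100000, DF = 0.747773, PV = 0.822551
  t = 4.5000: CF_t = 1.100000, DF = 0.721093, PV = 0.793202
  t = 5.0000: CF_t = 1.100000, DF = 0.695364, PV = 0.764901
  t = 5.5000: CF_t = 1.100000, DF = 0.670554, PV = 0.737609
  t = 6.0000: CF_t = 1.100000, DF = 0.646629, PV = 0.711291
  t = 6.5000: CF_t = 1.100000, DF = 0.623557, PV = 0.685913
  t = 7.0000: CF_t = 101.100000, DF = 0.601309, PV = 60.792299
Price P = sum_t PV_t = 71.983847

Answer: Price = 71.9838


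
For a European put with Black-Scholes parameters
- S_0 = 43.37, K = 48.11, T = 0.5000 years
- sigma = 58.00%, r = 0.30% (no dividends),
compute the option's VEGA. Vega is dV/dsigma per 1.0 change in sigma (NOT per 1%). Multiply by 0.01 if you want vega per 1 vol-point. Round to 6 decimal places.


d1 = -0.0441870975; d2 = -0.4543090306
phi(d1) = 0.3985530031; exp(-qT) = 1.0000000000; exp(-rT) = 0.9985011244
Vega = S * exp(-qT) * phi(d1) * sqrt(T) = 43.3700 * 1.0000000000 * 0.3985530031 * 0.7071067812 = 12.222513

Answer: Vega = 12.222513


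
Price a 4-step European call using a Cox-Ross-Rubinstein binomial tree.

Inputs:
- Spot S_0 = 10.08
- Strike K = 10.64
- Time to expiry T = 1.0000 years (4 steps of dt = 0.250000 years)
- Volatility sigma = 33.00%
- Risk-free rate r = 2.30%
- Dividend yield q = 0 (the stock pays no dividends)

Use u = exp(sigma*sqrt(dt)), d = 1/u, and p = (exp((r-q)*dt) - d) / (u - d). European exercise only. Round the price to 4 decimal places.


Answer: Price = V(0,0) = 1.1932

Derivation:
dt = T/N = 0.250000
u = exp(sigma*sqrt(dt)) = 1.179393; d = 1/u = 0.847894
p = (exp((r-q)*dt) - d) / (u - d) = 0.476239
Discount per step: exp(-r*dt) = 0.994266
Stock lattice S(k, i) with i counting down-moves:
  k=0: S(0,0) = 10.0800
  k=1: S(1,0) = 11.8883; S(1,1) = 8.5468
  k=2: S(2,0) = 14.0210; S(2,1) = 10.0800; S(2,2) = 7.2468
  k=3: S(3,0) = 16.5362; S(3,1) = 11.8883; S(3,2) = 8.5468; S(3,3) = 6.1445
  k=4: S(4,0) = 19.5027; S(4,1) = 14.0210; S(4,2) = 10.0800; S(4,3) = 7.2468; S(4,4) = 5.2099
Terminal payoffs V(N, i) = max(S_T - K, 0):
  V(4,0) = 8.862707; V(4,1) = 3.380959; V(4,2) = 0.000000; V(4,3) = 0.000000; V(4,4) = 0.000000
Backward induction: V(k, i) = exp(-r*dt) * [p * V(k+1, i) + (1-p) * V(k+1, i+1)].
  V(3,0) = exp(-r*dt) * [p*8.862707 + (1-p)*3.380959] = 5.957227
  V(3,1) = exp(-r*dt) * [p*3.380959 + (1-p)*0.000000] = 1.600912
  V(3,2) = exp(-r*dt) * [p*0.000000 + (1-p)*0.000000] = 0.000000
  V(3,3) = exp(-r*dt) * [p*0.000000 + (1-p)*0.000000] = 0.000000
  V(2,0) = exp(-r*dt) * [p*5.957227 + (1-p)*1.600912] = 3.654484
  V(2,1) = exp(-r*dt) * [p*1.600912 + (1-p)*0.000000] = 0.758045
  V(2,2) = exp(-r*dt) * [p*0.000000 + (1-p)*0.000000] = 0.000000
  V(1,0) = exp(-r*dt) * [p*3.654484 + (1-p)*0.758045] = 2.125186
  V(1,1) = exp(-r*dt) * [p*0.758045 + (1-p)*0.000000] = 0.358940
  V(0,0) = exp(-r*dt) * [p*2.125186 + (1-p)*0.358940] = 1.193214


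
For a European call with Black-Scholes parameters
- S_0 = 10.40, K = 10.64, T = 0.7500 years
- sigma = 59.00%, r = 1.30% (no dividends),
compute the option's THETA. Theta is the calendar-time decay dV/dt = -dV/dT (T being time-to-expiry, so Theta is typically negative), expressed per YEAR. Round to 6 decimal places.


Answer: Theta = -1.429769

Derivation:
d1 = 0.2299083578; d2 = -0.2810466305
phi(d1) = 0.3885367731; exp(-qT) = 1.0000000000; exp(-rT) = 0.9902973771
Theta = -S*exp(-qT)*phi(d1)*sigma/(2*sqrt(T)) - r*K*exp(-rT)*N(d2) + q*S*exp(-qT)*N(d1)
N(d1) = 0.5909185091; N(d2) = 0.3893373173; sqrt(T) = 0.8660254038
Term 1 = -10.4000 * 1.0000000000 * 0.3885367731 * 0.5900 / (2 * 0.8660254038) = -1.3764386294
Term 2 = -0.0130 * 10.6400 * 0.9902973771 * 0.3893373173 = -0.0533306210
Term 3 = 0 (no dividend yield, q = 0)
Theta = -1.3764386294 + (-0.0533306210) + (0.0000000000) = -1.429769


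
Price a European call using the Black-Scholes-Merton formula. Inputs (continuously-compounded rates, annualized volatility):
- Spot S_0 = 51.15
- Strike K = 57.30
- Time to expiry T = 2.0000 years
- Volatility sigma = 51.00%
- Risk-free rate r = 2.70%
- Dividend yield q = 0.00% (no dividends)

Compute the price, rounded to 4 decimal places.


d1 = (ln(S/K) + (r - q + 0.5*sigma^2) * T) / (sigma * sqrt(T)) = 0.27807580
d2 = d1 - sigma * sqrt(T) = -0.44317312
exp(-rT) = 0.94743211; exp(-qT) = 1.00000000
C = S_0 * exp(-qT) * N(d1) - K * exp(-rT) * N(d2)
N(d1) = 0.60952291; N(d2) = 0.32882026
C = 51.1500 * 1.00000000 * 0.60952291 - 57.3000 * 0.94743211 * 0.32882026 = 13.3261

Answer: Price = 13.3261


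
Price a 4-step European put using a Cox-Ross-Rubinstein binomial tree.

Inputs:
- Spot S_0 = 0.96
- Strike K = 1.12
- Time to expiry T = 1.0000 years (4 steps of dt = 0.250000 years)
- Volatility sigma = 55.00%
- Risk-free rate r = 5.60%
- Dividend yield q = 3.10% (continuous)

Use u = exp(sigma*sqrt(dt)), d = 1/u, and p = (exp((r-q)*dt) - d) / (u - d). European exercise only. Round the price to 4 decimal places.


dt = T/N = 0.250000
u = exp(sigma*sqrt(dt)) = 1.316531; d = 1/u = 0.759572
p = (exp((r-q)*dt) - d) / (u - d) = 0.442937
Discount per step: exp(-r*dt) = 0.986098
Stock lattice S(k, i) with i counting down-moves:
  k=0: S(0,0) = 0.9600
  k=1: S(1,0) = 1.2639; S(1,1) = 0.7292
  k=2: S(2,0) = 1.6639; S(2,1) = 0.9600; S(2,2) = 0.5539
  k=3: S(3,0) = 2.1906; S(3,1) = 1.2639; S(3,2) = 0.7292; S(3,3) = 0.4207
  k=4: S(4,0) = 2.8840; S(4,1) = 1.6639; S(4,2) = 0.9600; S(4,3) = 0.5539; S(4,4) = 0.3196
Terminal payoffs V(N, i) = max(K - S_T, 0):
  V(4,0) = 0.000000; V(4,1) = 0.000000; V(4,2) = 0.160000; V(4,3) = 0.566128; V(4,4) = 0.800444
Backward induction: V(k, i) = exp(-r*dt) * [p * V(k+1, i) + (1-p) * V(k+1, i+1)].
  V(3,0) = exp(-r*dt) * [p*0.000000 + (1-p)*0.000000] = 0.000000
  V(3,1) = exp(-r*dt) * [p*0.000000 + (1-p)*0.160000] = 0.087891
  V(3,2) = exp(-r*dt) * [p*0.160000 + (1-p)*0.566128] = 0.380869
  V(3,3) = exp(-r*dt) * [p*0.566128 + (1-p)*0.800444] = 0.686972
  V(2,0) = exp(-r*dt) * [p*0.000000 + (1-p)*0.087891] = 0.048280
  V(2,1) = exp(-r*dt) * [p*0.087891 + (1-p)*0.380869] = 0.247608
  V(2,2) = exp(-r*dt) * [p*0.380869 + (1-p)*0.686972] = 0.543722
  V(1,0) = exp(-r*dt) * [p*0.048280 + (1-p)*0.247608] = 0.157103
  V(1,1) = exp(-r*dt) * [p*0.247608 + (1-p)*0.543722] = 0.406826
  V(0,0) = exp(-r*dt) * [p*0.157103 + (1-p)*0.406826] = 0.292097

Answer: Price = V(0,0) = 0.2921


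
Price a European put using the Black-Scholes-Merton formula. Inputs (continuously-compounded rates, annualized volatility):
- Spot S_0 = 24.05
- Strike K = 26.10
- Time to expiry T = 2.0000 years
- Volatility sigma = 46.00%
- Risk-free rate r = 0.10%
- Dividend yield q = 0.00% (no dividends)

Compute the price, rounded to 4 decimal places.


Answer: Price = 7.4333

Derivation:
d1 = (ln(S/K) + (r - q + 0.5*sigma^2) * T) / (sigma * sqrt(T)) = 0.20260098
d2 = d1 - sigma * sqrt(T) = -0.44793726
exp(-rT) = 0.99800200; exp(-qT) = 1.00000000
P = K * exp(-rT) * N(-d2) - S_0 * exp(-qT) * N(-d1)
N(-d1) = 0.41972346; N(-d2) = 0.67290076
P = 26.1000 * 0.99800200 * 0.67290076 - 24.0500 * 1.00000000 * 0.41972346 = 7.4333


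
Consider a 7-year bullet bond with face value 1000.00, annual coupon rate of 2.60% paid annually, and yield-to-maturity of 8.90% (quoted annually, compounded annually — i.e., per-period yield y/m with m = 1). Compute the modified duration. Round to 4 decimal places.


Coupon per period c = face * coupon_rate / m = 26.000000
Periods per year m = 1; per-period yield y/m = 0.089000
Number of cashflows N = 7
Cashflows (t years, CF_t, discount factor 1/(1+y/m)^(m*t), PV):
  t = 1.0000: CF_t = 26.000000, DF = 0.918274, PV = 23.875115
  t = 2.0000: CF_t = 26.000000, DF = 0.843226, PV = 21.923889
  t = 3.0000: CF_t = 26.000000, DF = 0.774313, PV = 20.132129
  t = 4.0000: CF_t = 26.000000, DF = 0.711031, PV = 18.486804
  t = 5.0000: CF_t = 26.000000, DF = 0.652921, PV = 16.975945
  t = 6.0000: CF_t = 26.000000, DF = 0.599560, PV = 15.588563
  t = 7.0000: CF_t = 1026.000000, DF = 0.550560, PV = 564.874802
Price P = sum_t PV_t = 681.857246
First compute Macaulay numerator sum_t t * PV_t:
  t * PV_t at t = 1.0000: 23.875115
  t * PV_t at t = 2.0000: 43.847777
  t * PV_t at t = 3.0000: 60.396388
  t * PV_t at t = 4.0000: 73.947215
  t * PV_t at t = 5.0000: 84.879723
  t * PV_t at t = 6.0000: 93.531375
  t * PV_t at t = 7.0000: 3954.123617
Macaulay duration D = 4334.601210 / 681.857246 = 6.357051
Modified duration = D / (1 + y/m) = 6.357051 / (1 + 0.089000) = 5.837512

Answer: Modified duration = 5.8375


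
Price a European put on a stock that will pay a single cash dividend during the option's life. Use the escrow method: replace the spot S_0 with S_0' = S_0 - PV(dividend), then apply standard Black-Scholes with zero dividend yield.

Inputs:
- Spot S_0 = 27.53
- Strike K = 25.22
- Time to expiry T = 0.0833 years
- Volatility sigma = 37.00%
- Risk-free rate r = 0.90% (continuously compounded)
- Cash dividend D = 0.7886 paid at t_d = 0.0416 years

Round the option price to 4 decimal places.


PV(D) = D * exp(-r * t_d) = 0.7886 * 0.99962567 = 0.78830480
S_0' = S_0 - PV(D) = 27.5300 - 0.78830480 = 26.74169520
d1 = (ln(S_0'/K) + (r + sigma^2/2)*T) / (sigma*sqrt(T)) = 0.60903804
d2 = d1 - sigma*sqrt(T) = 0.50224961
exp(-rT) = 0.99925058
N(-d1) = 0.27124961; N(-d2) = 0.30774598
P = K * exp(-rT) * N(-d2) - S_0' * N(-d1) = 25.2200 * 0.99925058 * 0.30774598 - 26.74169520 * 0.27124961 = 0.5019

Answer: Price = 0.5019


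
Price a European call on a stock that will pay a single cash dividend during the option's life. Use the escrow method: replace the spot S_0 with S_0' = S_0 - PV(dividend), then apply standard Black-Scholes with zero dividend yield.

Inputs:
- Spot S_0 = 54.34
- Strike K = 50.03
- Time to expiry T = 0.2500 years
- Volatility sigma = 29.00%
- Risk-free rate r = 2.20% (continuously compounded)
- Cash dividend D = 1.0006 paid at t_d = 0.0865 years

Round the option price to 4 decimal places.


PV(D) = D * exp(-r * t_d) = 1.0006 * 0.99809881 = 0.99869767
S_0' = S_0 - PV(D) = 54.3400 - 0.99869767 = 53.34130233
d1 = (ln(S_0'/K) + (r + sigma^2/2)*T) / (sigma*sqrt(T)) = 0.55241799
d2 = d1 - sigma*sqrt(T) = 0.40741799
exp(-rT) = 0.99451510
N(d1) = 0.70966900; N(d2) = 0.65814949
C = S_0' * N(d1) - K * exp(-rT) * N(d2) = 53.34130233 * 0.70966900 - 50.0300 * 0.99451510 * 0.65814949 = 5.1081

Answer: Price = 5.1081


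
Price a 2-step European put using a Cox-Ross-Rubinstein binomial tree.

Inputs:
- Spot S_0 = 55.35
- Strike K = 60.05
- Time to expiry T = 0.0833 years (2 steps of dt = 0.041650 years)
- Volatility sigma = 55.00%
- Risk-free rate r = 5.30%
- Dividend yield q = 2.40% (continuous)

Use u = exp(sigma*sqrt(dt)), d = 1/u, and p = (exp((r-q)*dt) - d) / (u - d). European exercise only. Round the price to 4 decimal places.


dt = T/N = 0.041650
u = exp(sigma*sqrt(dt)) = 1.118788; d = 1/u = 0.893825
p = (exp((r-q)*dt) - d) / (u - d) = 0.477340
Discount per step: exp(-r*dt) = 0.997795
Stock lattice S(k, i) with i counting down-moves:
  k=0: S(0,0) = 55.3500
  k=1: S(1,0) = 61.9249; S(1,1) = 49.4732
  k=2: S(2,0) = 69.2808; S(2,1) = 55.3500; S(2,2) = 44.2203
Terminal payoffs V(N, i) = max(K - S_T, 0):
  V(2,0) = 0.000000; V(2,1) = 4.700000; V(2,2) = 15.829654
Backward induction: V(k, i) = exp(-r*dt) * [p * V(k+1, i) + (1-p) * V(k+1, i+1)].
  V(1,0) = exp(-r*dt) * [p*0.000000 + (1-p)*4.700000] = 2.451084
  V(1,1) = exp(-r*dt) * [p*4.700000 + (1-p)*15.829654] = 10.493831
  V(0,0) = exp(-r*dt) * [p*2.451084 + (1-p)*10.493831] = 6.640030

Answer: Price = V(0,0) = 6.6400


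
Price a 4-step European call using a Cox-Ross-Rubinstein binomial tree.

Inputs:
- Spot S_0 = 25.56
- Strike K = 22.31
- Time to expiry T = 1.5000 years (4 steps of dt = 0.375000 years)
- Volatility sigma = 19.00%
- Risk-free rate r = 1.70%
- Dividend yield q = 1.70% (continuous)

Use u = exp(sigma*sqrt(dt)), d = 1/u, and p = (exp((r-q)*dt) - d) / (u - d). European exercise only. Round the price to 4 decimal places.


dt = T/N = 0.375000
u = exp(sigma*sqrt(dt)) = 1.123390; d = 1/u = 0.890163
p = (exp((r-q)*dt) - d) / (u - d) = 0.470945
Discount per step: exp(-r*dt) = 0.993645
Stock lattice S(k, i) with i counting down-moves:
  k=0: S(0,0) = 25.5600
  k=1: S(1,0) = 28.7138; S(1,1) = 22.7526
  k=2: S(2,0) = 32.2568; S(2,1) = 25.5600; S(2,2) = 20.2535
  k=3: S(3,0) = 36.2370; S(3,1) = 28.7138; S(3,2) = 22.7526; S(3,3) = 18.0289
  k=4: S(4,0) = 40.7083; S(4,1) = 32.2568; S(4,2) = 25.5600; S(4,3) = 20.2535; S(4,4) = 16.0487
Terminal payoffs V(N, i) = max(S_T - K, 0):
  V(4,0) = 18.398287; V(4,1) = 9.946841; V(4,2) = 3.250000; V(4,3) = 0.000000; V(4,4) = 0.000000
Backward induction: V(k, i) = exp(-r*dt) * [p * V(k+1, i) + (1-p) * V(k+1, i+1)].
  V(3,0) = exp(-r*dt) * [p*18.398287 + (1-p)*9.946841] = 13.838506
  V(3,1) = exp(-r*dt) * [p*9.946841 + (1-p)*3.250000] = 6.363150
  V(3,2) = exp(-r*dt) * [p*3.250000 + (1-p)*0.000000] = 1.520845
  V(3,3) = exp(-r*dt) * [p*0.000000 + (1-p)*0.000000] = 0.000000
  V(2,0) = exp(-r*dt) * [p*13.838506 + (1-p)*6.363150] = 9.820824
  V(2,1) = exp(-r*dt) * [p*6.363150 + (1-p)*1.520845] = 3.777148
  V(2,2) = exp(-r*dt) * [p*1.520845 + (1-p)*0.000000] = 0.711683
  V(1,0) = exp(-r*dt) * [p*9.820824 + (1-p)*3.777148] = 6.581298
  V(1,1) = exp(-r*dt) * [p*3.777148 + (1-p)*0.711683] = 2.141652
  V(0,0) = exp(-r*dt) * [p*6.581298 + (1-p)*2.141652] = 4.205585

Answer: Price = V(0,0) = 4.2056


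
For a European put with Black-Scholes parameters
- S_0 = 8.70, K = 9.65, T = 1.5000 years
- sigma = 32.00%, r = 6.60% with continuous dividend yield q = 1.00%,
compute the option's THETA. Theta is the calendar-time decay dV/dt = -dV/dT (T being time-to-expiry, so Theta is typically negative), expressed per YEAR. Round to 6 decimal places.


Answer: Theta = -0.135334

Derivation:
d1 = 0.1458597410; d2 = -0.2460586179
phi(d1) = 0.3947210109; exp(-qT) = 0.9851119396; exp(-rT) = 0.9057427080
Theta = -S*exp(-qT)*phi(d1)*sigma/(2*sqrt(T)) + r*K*exp(-rT)*N(-d2) - q*S*exp(-qT)*N(-d1)
N(-d1) = 0.4420160568; N(-d2) = 0.5971815717; sqrt(T) = 1.2247448714
Term 1 = -8.7000 * 0.9851119396 * 0.3947210109 * 0.3200 / (2 * 1.2247448714) = -0.4419462294
Term 2 = 0.0660 * 9.6500 * 0.9057427080 * 0.5971815717 = 0.3444946587
Term 3 = -0.0100 * 8.7000 * 0.9851119396 * 0.4420160568 = -0.0378828707
Theta = -0.4419462294 + (0.3444946587) + (-0.0378828707) = -0.135334


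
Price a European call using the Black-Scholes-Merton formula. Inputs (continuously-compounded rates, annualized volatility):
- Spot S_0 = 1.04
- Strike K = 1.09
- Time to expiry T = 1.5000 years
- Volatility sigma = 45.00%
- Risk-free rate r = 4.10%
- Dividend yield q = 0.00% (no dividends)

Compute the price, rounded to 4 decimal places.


Answer: Price = 0.2318

Derivation:
d1 = (ln(S/K) + (r - q + 0.5*sigma^2) * T) / (sigma * sqrt(T)) = 0.30195498
d2 = d1 - sigma * sqrt(T) = -0.24918021
exp(-rT) = 0.94035295; exp(-qT) = 1.00000000
C = S_0 * exp(-qT) * N(d1) - K * exp(-rT) * N(d2)
N(d1) = 0.61865681; N(d2) = 0.40161069
C = 1.0400 * 1.00000000 * 0.61865681 - 1.0900 * 0.94035295 * 0.40161069 = 0.2318


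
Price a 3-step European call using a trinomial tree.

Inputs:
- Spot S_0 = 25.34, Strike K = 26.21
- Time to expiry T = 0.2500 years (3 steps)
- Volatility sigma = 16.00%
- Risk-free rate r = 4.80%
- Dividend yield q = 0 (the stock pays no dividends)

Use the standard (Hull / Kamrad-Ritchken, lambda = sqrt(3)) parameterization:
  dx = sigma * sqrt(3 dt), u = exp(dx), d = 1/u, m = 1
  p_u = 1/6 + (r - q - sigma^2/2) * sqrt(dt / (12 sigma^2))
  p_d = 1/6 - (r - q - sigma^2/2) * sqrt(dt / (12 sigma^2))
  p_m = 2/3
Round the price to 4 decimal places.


Answer: Price = V(0,0) = 0.5971

Derivation:
dt = T/N = 0.083333; dx = sigma*sqrt(3*dt) = 0.080000
u = exp(dx) = 1.083287; d = 1/u = 0.923116
p_u = 0.185000, p_m = 0.666667, p_d = 0.148333
Discount per step: exp(-r*dt) = 0.996008
Stock lattice S(k, j) with j the centered position index:
  k=0: S(0,+0) = 25.3400
  k=1: S(1,-1) = 23.3918; S(1,+0) = 25.3400; S(1,+1) = 27.4505
  k=2: S(2,-2) = 21.5933; S(2,-1) = 23.3918; S(2,+0) = 25.3400; S(2,+1) = 27.4505; S(2,+2) = 29.7368
  k=3: S(3,-3) = 19.9331; S(3,-2) = 21.5933; S(3,-1) = 23.3918; S(3,+0) = 25.3400; S(3,+1) = 27.4505; S(3,+2) = 29.7368; S(3,+3) = 32.2135
Terminal payoffs V(N, j) = max(S_T - K, 0):
  V(3,-3) = 0.000000; V(3,-2) = 0.000000; V(3,-1) = 0.000000; V(3,+0) = 0.000000; V(3,+1) = 1.240494; V(3,+2) = 3.526765; V(3,+3) = 6.003453
Backward induction: V(k, j) = exp(-r*dt) * [p_u * V(k+1, j+1) + p_m * V(k+1, j) + p_d * V(k+1, j-1)]
  V(2,-2) = exp(-r*dt) * [p_u*0.000000 + p_m*0.000000 + p_d*0.000000] = 0.000000
  V(2,-1) = exp(-r*dt) * [p_u*0.000000 + p_m*0.000000 + p_d*0.000000] = 0.000000
  V(2,+0) = exp(-r*dt) * [p_u*1.240494 + p_m*0.000000 + p_d*0.000000] = 0.228575
  V(2,+1) = exp(-r*dt) * [p_u*3.526765 + p_m*1.240494 + p_d*0.000000] = 1.473542
  V(2,+2) = exp(-r*dt) * [p_u*6.003453 + p_m*3.526765 + p_d*1.240494] = 3.631268
  V(1,-1) = exp(-r*dt) * [p_u*0.228575 + p_m*0.000000 + p_d*0.000000] = 0.042118
  V(1,+0) = exp(-r*dt) * [p_u*1.473542 + p_m*0.228575 + p_d*0.000000] = 0.423292
  V(1,+1) = exp(-r*dt) * [p_u*3.631268 + p_m*1.473542 + p_d*0.228575] = 1.681312
  V(0,+0) = exp(-r*dt) * [p_u*1.681312 + p_m*0.423292 + p_d*0.042118] = 0.597092


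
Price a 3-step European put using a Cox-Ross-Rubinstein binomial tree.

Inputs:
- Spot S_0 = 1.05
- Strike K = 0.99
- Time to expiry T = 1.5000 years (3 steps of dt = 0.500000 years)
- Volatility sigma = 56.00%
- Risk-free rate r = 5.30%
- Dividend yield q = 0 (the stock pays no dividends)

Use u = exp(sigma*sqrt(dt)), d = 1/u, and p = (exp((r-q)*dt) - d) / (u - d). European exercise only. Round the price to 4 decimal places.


dt = T/N = 0.500000
u = exp(sigma*sqrt(dt)) = 1.485839; d = 1/u = 0.673020
p = (exp((r-q)*dt) - d) / (u - d) = 0.435317
Discount per step: exp(-r*dt) = 0.973848
Stock lattice S(k, i) with i counting down-moves:
  k=0: S(0,0) = 1.0500
  k=1: S(1,0) = 1.5601; S(1,1) = 0.7067
  k=2: S(2,0) = 2.3181; S(2,1) = 1.0500; S(2,2) = 0.4756
  k=3: S(3,0) = 3.4443; S(3,1) = 1.5601; S(3,2) = 0.7067; S(3,3) = 0.3201
Terminal payoffs V(N, i) = max(K - S_T, 0):
  V(3,0) = 0.000000; V(3,1) = 0.000000; V(3,2) = 0.283329; V(3,3) = 0.669909
Backward induction: V(k, i) = exp(-r*dt) * [p * V(k+1, i) + (1-p) * V(k+1, i+1)].
  V(2,0) = exp(-r*dt) * [p*0.000000 + (1-p)*0.000000] = 0.000000
  V(2,1) = exp(-r*dt) * [p*0.000000 + (1-p)*0.283329] = 0.155807
  V(2,2) = exp(-r*dt) * [p*0.283329 + (1-p)*0.669909] = 0.488505
  V(1,0) = exp(-r*dt) * [p*0.000000 + (1-p)*0.155807] = 0.085681
  V(1,1) = exp(-r*dt) * [p*0.155807 + (1-p)*0.488505] = 0.334688
  V(0,0) = exp(-r*dt) * [p*0.085681 + (1-p)*0.334688] = 0.220373

Answer: Price = V(0,0) = 0.2204


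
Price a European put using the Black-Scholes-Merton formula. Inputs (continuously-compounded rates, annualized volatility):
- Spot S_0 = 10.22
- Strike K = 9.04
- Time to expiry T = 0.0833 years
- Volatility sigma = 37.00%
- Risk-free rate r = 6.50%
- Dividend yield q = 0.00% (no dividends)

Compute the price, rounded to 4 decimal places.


d1 = (ln(S/K) + (r - q + 0.5*sigma^2) * T) / (sigma * sqrt(T)) = 1.25298020
d2 = d1 - sigma * sqrt(T) = 1.14619176
exp(-rT) = 0.99460013; exp(-qT) = 1.00000000
P = K * exp(-rT) * N(-d2) - S_0 * exp(-qT) * N(-d1)
N(-d1) = 0.10510646; N(-d2) = 0.12585791
P = 9.0400 * 0.99460013 * 0.12585791 - 10.2200 * 1.00000000 * 0.10510646 = 0.0574

Answer: Price = 0.0574


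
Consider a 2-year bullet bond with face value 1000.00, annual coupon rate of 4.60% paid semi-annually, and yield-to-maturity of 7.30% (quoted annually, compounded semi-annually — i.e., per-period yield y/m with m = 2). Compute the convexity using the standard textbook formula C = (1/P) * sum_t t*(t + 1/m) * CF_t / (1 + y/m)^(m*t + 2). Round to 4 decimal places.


Coupon per period c = face * coupon_rate / m = 23.000000
Periods per year m = 2; per-period yield y/m = 0.036500
Number of cashflows N = 4
Cashflows (t years, CF_t, discount factor 1/(1+y/m)^(m*t), PV):
  t = 0.5000: CF_t = 23.000000, DF = 0.964785, PV = 22.190063
  t = 1.0000: CF_t = 23.000000, DF = 0.930811, PV = 21.408647
  t = 1.5000: CF_t = 23.000000, DF = 0.898033, PV = 20.654749
  t = 2.0000: CF_t = 1023.000000, DF = 0.866409, PV = 886.336038
Price P = sum_t PV_t = 950.589497
Convexity numerator sum_t t*(t + 1/m) * CF_t / (1+y/m)^(m*t + 2):
  t = 0.5000: term = 10.327374
  t = 1.0000: term = 29.891098
  t = 1.5000: term = 57.676986
  t = 2.0000: term = 4125.055532
Convexity = (1/P) * sum = 4222.950991 / 950.589497 = 4.442455

Answer: Convexity = 4.4425


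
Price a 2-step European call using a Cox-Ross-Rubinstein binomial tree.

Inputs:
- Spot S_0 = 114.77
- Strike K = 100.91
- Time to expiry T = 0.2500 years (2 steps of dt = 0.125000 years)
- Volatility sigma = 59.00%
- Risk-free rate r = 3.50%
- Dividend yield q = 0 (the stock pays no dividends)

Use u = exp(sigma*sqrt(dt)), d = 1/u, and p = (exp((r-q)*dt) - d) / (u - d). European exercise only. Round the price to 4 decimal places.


dt = T/N = 0.125000
u = exp(sigma*sqrt(dt)) = 1.231948; d = 1/u = 0.811723
p = (exp((r-q)*dt) - d) / (u - d) = 0.458473
Discount per step: exp(-r*dt) = 0.995635
Stock lattice S(k, i) with i counting down-moves:
  k=0: S(0,0) = 114.7700
  k=1: S(1,0) = 141.3906; S(1,1) = 93.1614
  k=2: S(2,0) = 174.1859; S(2,1) = 114.7700; S(2,2) = 75.6212
Terminal payoffs V(N, i) = max(S_T - K, 0):
  V(2,0) = 73.275901; V(2,1) = 13.860000; V(2,2) = 0.000000
Backward induction: V(k, i) = exp(-r*dt) * [p * V(k+1, i) + (1-p) * V(k+1, i+1)].
  V(1,0) = exp(-r*dt) * [p*73.275901 + (1-p)*13.860000] = 40.921167
  V(1,1) = exp(-r*dt) * [p*13.860000 + (1-p)*0.000000] = 6.326696
  V(0,0) = exp(-r*dt) * [p*40.921167 + (1-p)*6.326696] = 22.090471

Answer: Price = V(0,0) = 22.0905


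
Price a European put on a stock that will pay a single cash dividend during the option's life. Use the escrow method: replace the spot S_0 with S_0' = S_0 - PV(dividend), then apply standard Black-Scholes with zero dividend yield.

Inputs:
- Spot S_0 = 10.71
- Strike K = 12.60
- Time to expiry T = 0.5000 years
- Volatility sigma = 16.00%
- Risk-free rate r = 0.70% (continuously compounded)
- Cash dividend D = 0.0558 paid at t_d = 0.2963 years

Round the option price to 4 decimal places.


PV(D) = D * exp(-r * t_d) = 0.0558 * 0.99792805 = 0.05568439
S_0' = S_0 - PV(D) = 10.7100 - 0.05568439 = 10.65431561
d1 = (ln(S_0'/K) + (r + sigma^2/2)*T) / (sigma*sqrt(T)) = -1.39504904
d2 = d1 - sigma*sqrt(T) = -1.50818613
exp(-rT) = 0.99650612
N(-d1) = 0.91849947; N(-d2) = 0.93424655
P = K * exp(-rT) * N(-d2) - S_0' * N(-d1) = 12.6000 * 0.99650612 * 0.93424655 - 10.65431561 * 0.91849947 = 1.9444

Answer: Price = 1.9444


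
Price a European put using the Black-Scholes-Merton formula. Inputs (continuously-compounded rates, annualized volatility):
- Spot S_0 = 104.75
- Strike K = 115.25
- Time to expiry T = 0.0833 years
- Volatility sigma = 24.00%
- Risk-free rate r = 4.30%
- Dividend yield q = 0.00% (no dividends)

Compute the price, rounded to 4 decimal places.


Answer: Price = 10.4140

Derivation:
d1 = (ln(S/K) + (r - q + 0.5*sigma^2) * T) / (sigma * sqrt(T)) = -1.29274640
d2 = d1 - sigma * sqrt(T) = -1.36201457
exp(-rT) = 0.99642451; exp(-qT) = 1.00000000
P = K * exp(-rT) * N(-d2) - S_0 * exp(-qT) * N(-d1)
N(-d1) = 0.90195061; N(-d2) = 0.91340336
P = 115.2500 * 0.99642451 * 0.91340336 - 104.7500 * 1.00000000 * 0.90195061 = 10.4140


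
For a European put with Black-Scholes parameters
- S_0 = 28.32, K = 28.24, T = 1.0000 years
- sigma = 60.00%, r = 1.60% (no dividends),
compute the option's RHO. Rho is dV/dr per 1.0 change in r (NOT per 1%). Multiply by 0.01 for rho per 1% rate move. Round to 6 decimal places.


d1 = 0.3313814270; d2 = -0.2686185730
phi(d1) = 0.3776281271; exp(-qT) = 1.0000000000; exp(-rT) = 0.9841273201
N(-d2) = 0.6058883909
Rho = -K*T*exp(-rT)*N(-d2) = -28.2400 * 1.0000 * 0.9841273201 * 0.6058883909 = -16.838702

Answer: Rho = -16.838702


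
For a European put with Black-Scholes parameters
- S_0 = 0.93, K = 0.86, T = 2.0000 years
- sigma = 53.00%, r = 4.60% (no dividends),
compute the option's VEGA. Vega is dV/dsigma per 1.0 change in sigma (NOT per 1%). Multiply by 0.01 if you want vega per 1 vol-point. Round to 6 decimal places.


Answer: Vega = 0.437760

Derivation:
d1 = 0.6019109015; d2 = -0.1476222866
phi(d1) = 0.3328421585; exp(-qT) = 1.0000000000; exp(-rT) = 0.9121051495
Vega = S * exp(-qT) * phi(d1) * sqrt(T) = 0.9300 * 1.0000000000 * 0.3328421585 * 1.4142135624 = 0.437760


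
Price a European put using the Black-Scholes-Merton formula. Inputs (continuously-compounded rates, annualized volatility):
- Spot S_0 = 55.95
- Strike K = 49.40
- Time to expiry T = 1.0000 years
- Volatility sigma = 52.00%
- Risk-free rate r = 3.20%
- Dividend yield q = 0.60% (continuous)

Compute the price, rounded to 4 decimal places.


Answer: Price = 7.1567

Derivation:
d1 = (ln(S/K) + (r - q + 0.5*sigma^2) * T) / (sigma * sqrt(T)) = 0.54943848
d2 = d1 - sigma * sqrt(T) = 0.02943848
exp(-rT) = 0.96850658; exp(-qT) = 0.99401796
P = K * exp(-rT) * N(-d2) - S_0 * exp(-qT) * N(-d1)
N(-d1) = 0.29135229; N(-d2) = 0.48825744
P = 49.4000 * 0.96850658 * 0.48825744 - 55.9500 * 0.99401796 * 0.29135229 = 7.1567


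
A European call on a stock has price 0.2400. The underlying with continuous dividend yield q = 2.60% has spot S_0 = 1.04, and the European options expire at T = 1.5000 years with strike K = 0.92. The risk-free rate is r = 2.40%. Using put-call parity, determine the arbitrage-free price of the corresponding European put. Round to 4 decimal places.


Put-call parity: C - P = S_0 * exp(-qT) - K * exp(-rT).
S_0 * exp(-qT) = 1.0400 * 0.96175071 = 1.00022074
K * exp(-rT) = 0.9200 * 0.96464029 = 0.88746907
P = C - S*exp(-qT) + K*exp(-rT)
P = 0.2400 - 1.00022074 + 0.88746907 = 0.1272

Answer: Put price = 0.1272


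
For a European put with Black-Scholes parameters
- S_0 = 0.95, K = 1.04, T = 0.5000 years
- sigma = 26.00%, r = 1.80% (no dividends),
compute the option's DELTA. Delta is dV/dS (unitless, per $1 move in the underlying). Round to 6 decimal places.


Answer: Delta = -0.637376

Derivation:
d1 = -0.3514538684; d2 = -0.5353016315
phi(d1) = 0.3750490566; exp(-qT) = 1.0000000000; exp(-rT) = 0.9910403788
N(-d1) = 0.6373760623
Delta = -exp(-qT) * N(-d1) = -1.0000000000 * 0.6373760623 = -0.637376


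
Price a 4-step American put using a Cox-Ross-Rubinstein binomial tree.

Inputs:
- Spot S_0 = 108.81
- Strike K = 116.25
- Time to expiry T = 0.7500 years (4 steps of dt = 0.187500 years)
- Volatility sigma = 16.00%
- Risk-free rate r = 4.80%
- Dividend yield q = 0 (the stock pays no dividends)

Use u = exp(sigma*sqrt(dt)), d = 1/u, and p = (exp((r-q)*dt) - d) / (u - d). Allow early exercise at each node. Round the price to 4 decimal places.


Answer: Price = V(0,0) = 9.0828

Derivation:
dt = T/N = 0.187500
u = exp(sigma*sqrt(dt)) = 1.071738; d = 1/u = 0.933063
p = (exp((r-q)*dt) - d) / (u - d) = 0.547879
Discount per step: exp(-r*dt) = 0.991040
Stock lattice S(k, i) with i counting down-moves:
  k=0: S(0,0) = 108.8100
  k=1: S(1,0) = 116.6159; S(1,1) = 101.5266
  k=2: S(2,0) = 124.9817; S(2,1) = 108.8100; S(2,2) = 94.7308
  k=3: S(3,0) = 133.9477; S(3,1) = 116.6159; S(3,2) = 101.5266; S(3,3) = 88.3899
  k=4: S(4,0) = 143.5569; S(4,1) = 124.9817; S(4,2) = 108.8100; S(4,3) = 94.7308; S(4,4) = 82.4733
Terminal payoffs V(N, i) = max(K - S_T, 0):
  V(4,0) = 0.000000; V(4,1) = 0.000000; V(4,2) = 7.440000; V(4,3) = 21.519201; V(4,4) = 33.776658
Backward induction: V(k, i) = exp(-r*dt) * [p * V(k+1, i) + (1-p) * V(k+1, i+1)]; then take max(V_cont, immediate exercise) for American.
  V(3,0) = exp(-r*dt) * [p*0.000000 + (1-p)*0.000000] = 0.000000; exercise = 0.000000; V(3,0) = max -> 0.000000
  V(3,1) = exp(-r*dt) * [p*0.000000 + (1-p)*7.440000] = 3.333640; exercise = 0.000000; V(3,1) = max -> 3.333640
  V(3,2) = exp(-r*dt) * [p*7.440000 + (1-p)*21.519201] = 13.681806; exercise = 14.723362; V(3,2) = max -> 14.723362
  V(3,3) = exp(-r*dt) * [p*21.519201 + (1-p)*33.776658] = 26.818594; exercise = 27.860150; V(3,3) = max -> 27.860150
  V(2,0) = exp(-r*dt) * [p*0.000000 + (1-p)*3.333640] = 1.493703; exercise = 0.000000; V(2,0) = max -> 1.493703
  V(2,1) = exp(-r*dt) * [p*3.333640 + (1-p)*14.723362] = 8.407163; exercise = 7.440000; V(2,1) = max -> 8.407163
  V(2,2) = exp(-r*dt) * [p*14.723362 + (1-p)*27.860150] = 20.477645; exercise = 21.519201; V(2,2) = max -> 21.519201
  V(1,0) = exp(-r*dt) * [p*1.493703 + (1-p)*8.407163] = 4.578033; exercise = 0.000000; V(1,0) = max -> 4.578033
  V(1,1) = exp(-r*dt) * [p*8.407163 + (1-p)*21.519201] = 14.206947; exercise = 14.723362; V(1,1) = max -> 14.723362
  V(0,0) = exp(-r*dt) * [p*4.578033 + (1-p)*14.723362] = 9.082832; exercise = 7.440000; V(0,0) = max -> 9.082832


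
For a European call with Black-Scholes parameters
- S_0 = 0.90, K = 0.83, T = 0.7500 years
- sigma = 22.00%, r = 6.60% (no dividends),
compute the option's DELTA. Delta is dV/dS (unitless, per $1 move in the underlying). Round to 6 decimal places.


Answer: Delta = 0.782319

Derivation:
d1 = 0.7800477796; d2 = 0.5895221908
phi(d1) = 0.2942940615; exp(-qT) = 1.0000000000; exp(-rT) = 0.9517051581
N(d1) = 0.7823186239
Delta = exp(-qT) * N(d1) = 1.0000000000 * 0.7823186239 = 0.782319
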